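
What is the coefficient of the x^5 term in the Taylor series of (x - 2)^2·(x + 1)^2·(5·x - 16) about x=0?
Expand to order 5: (x - 2)^2·(x + 1)^2·(5·x - 16) = 5·x^5 - 26·x^4 + 17·x^3 + 68·x^2 - 44·x - 64 + O(x^6).
The coefficient of x^5 is 5.

Final answer: 5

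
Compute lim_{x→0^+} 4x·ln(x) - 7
The product is a 0·∞ indeterminate form at x → 0⁺.
Rewrite the product as 4·ln(x) / x^(-1) and apply L'Hôpital, or use the standard hierarchy x^(-1) ≫ |ln x| as x → 0⁺.
The indeterminate product → 0, so the limit = -7.

Final answer: -7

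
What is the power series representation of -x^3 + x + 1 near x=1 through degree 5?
1 - 2·(x - 1) - 3·(x - 1)^2 - (x - 1)^3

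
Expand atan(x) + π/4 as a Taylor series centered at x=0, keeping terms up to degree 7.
-x^7/7 + x^5/5 - x^3/3 + x + π/4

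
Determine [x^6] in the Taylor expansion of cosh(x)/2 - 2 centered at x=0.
Expand to order 6: cosh(x)/2 - 2 = x^6/1440 + x^4/48 + x^2/4 - 3/2 + O(x^7).
The coefficient of x^6 is 1/1440.

Final answer: 1/1440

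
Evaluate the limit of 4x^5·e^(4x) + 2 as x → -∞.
The product is a 0·∞ indeterminate form at x → -∞.
Rewrite the product as 4x^5 / e^(-4x) (an ∞/∞ form) and apply L'Hôpital, or use the standard hierarchy e^(4|x|) ≫ |x^5| as x → -∞.
The indeterminate product → 0, so the limit = 2.

Final answer: 2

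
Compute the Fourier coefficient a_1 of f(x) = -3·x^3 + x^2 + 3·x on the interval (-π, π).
a_1 = (1/π) ∫_{-π}^{π} f(x)·cos(1x) dx.
Evaluate the integral (use parity and integration by parts as needed): a_1 = -4.

Final answer: -4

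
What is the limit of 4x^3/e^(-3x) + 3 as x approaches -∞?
The quotient is an ∞/∞ indeterminate form as x → -∞.
Compare growth rates of the dominant terms (exponentials ≫ polynomials ≫ logarithms), or apply L'Hôpital's rule; the quotient → 0.
Adding the constant: 0 + 3 = 3. Limit = 3.

Final answer: 3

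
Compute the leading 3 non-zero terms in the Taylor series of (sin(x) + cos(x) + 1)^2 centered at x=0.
-x^2 + 4·x + 4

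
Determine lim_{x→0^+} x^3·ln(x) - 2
The product is a 0·∞ indeterminate form at x → 0⁺.
Rewrite the product as ln(x) / x^(-3) and apply L'Hôpital, or use the standard hierarchy x^(-3) ≫ |ln x| as x → 0⁺.
The indeterminate product → 0, so the limit = -2.

Final answer: -2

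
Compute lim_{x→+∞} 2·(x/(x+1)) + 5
Evaluate the dominant behaviour as x → +∞; each term tends to a finite value or vanishes.
Limit = 7.

Final answer: 7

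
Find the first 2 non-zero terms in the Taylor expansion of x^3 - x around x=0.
x^3 - x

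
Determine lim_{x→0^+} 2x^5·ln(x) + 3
The product is a 0·∞ indeterminate form at x → 0⁺.
Rewrite the product as 2·ln(x) / x^(-5) and apply L'Hôpital, or use the standard hierarchy x^(-5) ≫ |ln x| as x → 0⁺.
The indeterminate product → 0, so the limit = 3.

Final answer: 3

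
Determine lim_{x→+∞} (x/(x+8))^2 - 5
As x → +∞: x/(x+8) = 1/(1 + 8/x) → 1, and the 2nd power of a limit-1 base also → 1; with the additive constant, 1 - 5 = -4.
Limit = -4.

Final answer: -4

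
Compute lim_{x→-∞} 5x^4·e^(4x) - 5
The product is a 0·∞ indeterminate form at x → -∞.
Rewrite the product as 5x^4 / e^(-4x) (an ∞/∞ form) and apply L'Hôpital, or use the standard hierarchy e^(4|x|) ≫ |x^4| as x → -∞.
The indeterminate product → 0, so the limit = -5.

Final answer: -5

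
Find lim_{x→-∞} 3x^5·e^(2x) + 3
The product is a 0·∞ indeterminate form at x → -∞.
Rewrite the product as 3x^5 / e^(-2x) (an ∞/∞ form) and apply L'Hôpital, or use the standard hierarchy e^(2|x|) ≫ |x^5| as x → -∞.
The indeterminate product → 0, so the limit = 3.

Final answer: 3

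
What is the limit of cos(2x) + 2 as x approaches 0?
Direct substitution at x = 0 gives 3.

Final answer: 3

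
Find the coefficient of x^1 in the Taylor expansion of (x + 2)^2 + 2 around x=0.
Expand to order 1: (x + 2)^2 + 2 = 4·x + 6 + O(x^2).
The coefficient of x^1 is 4.

Final answer: 4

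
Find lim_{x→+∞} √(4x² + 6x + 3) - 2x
As x → +∞: multiply by the conjugate to get (6x+3)/(√(4x²+6x+3)+2x); the denominator ~ 4x, so the limit is 6/4 = 3/2.
Limit = 3/2.

Final answer: 3/2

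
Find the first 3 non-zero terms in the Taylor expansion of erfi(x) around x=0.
x^5/(5·√(π)) + 2·x^3/(3·√(π)) + 2·x/√(π)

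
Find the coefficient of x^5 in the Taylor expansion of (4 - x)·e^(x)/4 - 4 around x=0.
Expand to order 5: (4 - x)·e^(x)/4 - 4 = -x^5/480 + x^3/24 + x^2/4 + 3·x/4 - 3 + O(x^6).
The coefficient of x^5 is -1/480.

Final answer: -1/480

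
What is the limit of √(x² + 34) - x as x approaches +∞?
This is an ∞ − ∞ indeterminate form.
Multiply and divide by the conjugate √(x²+34) + x; the x² terms cancel, leaving 34/(√(x²+34)+x) → 0.
Limit = 0.

Final answer: 0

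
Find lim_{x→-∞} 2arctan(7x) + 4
Evaluate the dominant behaviour as x → -∞; each term tends to a finite value or vanishes.
Limit = 4 - π.

Final answer: 4 - π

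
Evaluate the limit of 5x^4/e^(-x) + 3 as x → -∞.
The quotient is an ∞/∞ indeterminate form as x → -∞.
Compare growth rates of the dominant terms (exponentials ≫ polynomials ≫ logarithms), or apply L'Hôpital's rule; the quotient → 0.
Adding the constant: 0 + 3 = 3. Limit = 3.

Final answer: 3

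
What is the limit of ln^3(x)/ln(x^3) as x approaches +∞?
This is an ∞/∞ indeterminate form as x → +∞.
Write ln(x^3) = 3·ln(x), reducing the quotient to ln^2(x)/3 → ∞.
Limit = ∞.

Final answer: ∞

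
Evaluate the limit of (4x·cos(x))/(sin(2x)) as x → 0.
Both numerator and denominator → 0 as x → 0; this is a 0/0 indeterminate form.
Expand each to leading order near x = 0: numerator ~ 4·x, denominator ~ 2·x.
The limit of the ratio is 2.

Final answer: 2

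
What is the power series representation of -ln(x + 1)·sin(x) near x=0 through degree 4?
-x^4/6 + x^3/2 - x^2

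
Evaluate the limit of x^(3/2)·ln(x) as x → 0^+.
This is a 0·∞ indeterminate form at x → 0⁺.
Rewrite the product as ln(x) / x^(-3/2) and apply L'Hôpital, or use the standard hierarchy x^(-3/2) ≫ |ln x| as x → 0⁺.
The indeterminate product → 0, so the limit = 0.

Final answer: 0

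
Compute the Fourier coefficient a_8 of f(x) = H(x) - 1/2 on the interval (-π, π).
a_8 = (1/π) ∫_{-π}^{π} f(x)·cos(8x) dx.
Evaluate the integral (use parity and integration by parts as needed): a_8 = 0.

Final answer: 0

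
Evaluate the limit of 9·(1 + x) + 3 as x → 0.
Direct substitution at x = 0 gives 12.

Final answer: 12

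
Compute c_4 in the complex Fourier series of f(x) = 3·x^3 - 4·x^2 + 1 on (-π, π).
Compute the real Fourier coefficients first: a_4 = -1, b_4 = 9/16 - 3·π^2/2.
Then c_4 = (a_4 − i·b_4)/2 = -1/2 - 9·i/32 + 3·i·π^2/4.

Final answer: -1/2 - 9·i/32 + 3·i·π^2/4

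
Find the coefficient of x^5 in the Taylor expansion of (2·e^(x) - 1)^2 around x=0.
Expand to order 5: (2·e^(x) - 1)^2 = 31·x^5/30 + 5·x^4/2 + 14·x^3/3 + 6·x^2 + 4·x + 1 + O(x^6).
The coefficient of x^5 is 31/30.

Final answer: 31/30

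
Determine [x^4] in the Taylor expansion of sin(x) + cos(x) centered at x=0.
Expand to order 4: sin(x) + cos(x) = x^4/24 - x^3/6 - x^2/2 + x + 1 + O(x^5).
The coefficient of x^4 is 1/24.

Final answer: 1/24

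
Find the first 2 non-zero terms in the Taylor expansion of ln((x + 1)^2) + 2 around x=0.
2·x + 2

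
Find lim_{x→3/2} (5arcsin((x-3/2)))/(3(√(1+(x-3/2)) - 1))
Both numerator and denominator → 0 as x → 3/2; this is a 0/0 indeterminate form.
Expand each to leading order near x = 3/2: numerator ~ 5·(x - 3/2), denominator ~ 3·(x - 3/2)/2.
The limit of the ratio is 10/3.

Final answer: 10/3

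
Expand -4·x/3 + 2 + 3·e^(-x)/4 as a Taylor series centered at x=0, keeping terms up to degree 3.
-x^3/8 + 3·x^2/8 - 25·x/12 + 11/4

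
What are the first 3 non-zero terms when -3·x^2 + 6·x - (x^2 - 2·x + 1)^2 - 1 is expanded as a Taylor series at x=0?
-9·x^2 + 10·x - 2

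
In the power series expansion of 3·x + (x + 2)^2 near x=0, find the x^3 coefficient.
Expand to order 3: 3·x + (x + 2)^2 = x^2 + 7·x + 4 + O(x^4).
The coefficient of x^3 is 0.

Final answer: 0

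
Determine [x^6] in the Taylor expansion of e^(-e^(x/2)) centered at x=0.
Expand to order 6: e^(-e^(x/2)) = -x^6·e^(-1)/5120 - x^5·e^(-1)/1920 + x^4·e^(-1)/384 + x^3·e^(-1)/48 - x·e^(-1)/2 + e^(-1) + O(x^7).
The coefficient of x^6 is -e^(-1)/5120.

Final answer: -e^(-1)/5120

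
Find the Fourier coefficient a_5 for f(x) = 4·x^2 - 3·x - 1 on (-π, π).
a_5 = (1/π) ∫_{-π}^{π} f(x)·cos(5x) dx.
Evaluate the integral (use parity and integration by parts as needed): a_5 = -16/25.

Final answer: -16/25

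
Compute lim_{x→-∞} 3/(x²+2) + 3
Evaluate the dominant behaviour as x → -∞; each term tends to a finite value or vanishes.
Limit = 3.

Final answer: 3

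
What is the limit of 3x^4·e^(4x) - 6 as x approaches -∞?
The product is a 0·∞ indeterminate form at x → -∞.
Rewrite the product as 3x^4 / e^(-4x) (an ∞/∞ form) and apply L'Hôpital, or use the standard hierarchy e^(4|x|) ≫ |x^4| as x → -∞.
The indeterminate product → 0, so the limit = -6.

Final answer: -6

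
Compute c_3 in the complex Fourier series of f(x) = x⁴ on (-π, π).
Compute the real Fourier coefficients first: a_3 = 16/27 - 8·π^2/9, b_3 = 0.
Then c_3 = (a_3 − i·b_3)/2 = 8/27 - 4·π^2/9.

Final answer: 8/27 - 4·π^2/9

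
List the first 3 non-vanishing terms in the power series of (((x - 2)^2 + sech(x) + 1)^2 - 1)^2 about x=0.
3844·x^2 - 3360·x + 1225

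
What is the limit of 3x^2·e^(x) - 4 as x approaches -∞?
The product is a 0·∞ indeterminate form at x → -∞.
Rewrite the product as 3x^2 / e^(-x) (an ∞/∞ form) and apply L'Hôpital, or use the standard hierarchy e^(|x|) ≫ |x^2| as x → -∞.
The indeterminate product → 0, so the limit = -4.

Final answer: -4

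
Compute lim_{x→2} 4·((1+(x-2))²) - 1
Direct substitution at x = 2 gives 3.

Final answer: 3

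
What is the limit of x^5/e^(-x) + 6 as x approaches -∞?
The quotient is an ∞/∞ indeterminate form as x → -∞.
Compare growth rates of the dominant terms (exponentials ≫ polynomials ≫ logarithms), or apply L'Hôpital's rule; the quotient → 0.
Adding the constant: 0 + 6 = 6. Limit = 6.

Final answer: 6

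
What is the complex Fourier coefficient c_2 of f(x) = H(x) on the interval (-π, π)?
Compute the real Fourier coefficients first: a_2 = 0, b_2 = 0.
Then c_2 = (a_2 − i·b_2)/2 = 0.

Final answer: 0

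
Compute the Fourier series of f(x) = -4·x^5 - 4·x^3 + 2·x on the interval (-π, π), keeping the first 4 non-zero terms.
(-908 - 8·π^4 + 152·π^2)·sin(x) + (-16·π^2 + 22 + 4·π^4)·sin(2·x) + (-8·π^4/3 - 68/81 + 88·π^2/27)·sin(3·x) + (-π^2/2 - 13/16 + 2·π^4)·sin(4·x)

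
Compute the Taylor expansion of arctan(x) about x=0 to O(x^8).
-x^7/7 + x^5/5 - x^3/3 + x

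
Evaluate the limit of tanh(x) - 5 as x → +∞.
Evaluate the dominant behaviour as x → +∞; each term tends to a finite value or vanishes.
Limit = -4.

Final answer: -4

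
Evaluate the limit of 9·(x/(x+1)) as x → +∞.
Evaluate the dominant behaviour as x → +∞; each term tends to a finite value or vanishes.
Limit = 9.

Final answer: 9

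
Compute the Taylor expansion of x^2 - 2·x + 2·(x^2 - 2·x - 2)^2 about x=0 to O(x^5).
2·x^4 - 8·x^3 + x^2 + 14·x + 8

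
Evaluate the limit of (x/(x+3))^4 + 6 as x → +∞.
As x → +∞: x/(x+3) = 1/(1 + 3/x) → 1, and the 4th power of a limit-1 base also → 1; with the additive constant, 1 + 6 = 7.
Limit = 7.

Final answer: 7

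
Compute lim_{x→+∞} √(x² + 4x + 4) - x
This is an ∞ − ∞ indeterminate form.
Multiply and divide by the conjugate √(x²+4x + 4) + x; the x² terms cancel, leaving (4x + 4)/(√(x²+4x + 4)+x) → 4/2 = 2.
Limit = 2.

Final answer: 2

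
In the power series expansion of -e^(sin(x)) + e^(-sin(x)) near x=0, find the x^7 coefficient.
Expand to order 7: -e^(sin(x)) + e^(-sin(x)) = -x^7/45 + 2·x^5/15 - 2·x + O(x^8).
The coefficient of x^7 is -1/45.

Final answer: -1/45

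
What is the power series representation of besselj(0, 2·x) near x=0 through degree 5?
x^4/4 - x^2 + 1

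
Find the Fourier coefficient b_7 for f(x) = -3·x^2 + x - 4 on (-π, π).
b_7 = (1/π) ∫_{-π}^{π} f(x)·sin(7x) dx.
Evaluate the integral (use parity and integration by parts as needed): b_7 = 2/7.

Final answer: 2/7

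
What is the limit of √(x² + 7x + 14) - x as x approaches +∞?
This is an ∞ − ∞ indeterminate form.
Multiply and divide by the conjugate √(x²+7x + 14) + x; the x² terms cancel, leaving (7x + 14)/(√(x²+7x + 14)+x) → 7/2.
Limit = 7/2.

Final answer: 7/2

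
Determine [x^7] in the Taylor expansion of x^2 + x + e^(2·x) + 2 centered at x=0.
Expand to order 7: x^2 + x + e^(2·x) + 2 = 8·x^7/315 + 4·x^6/45 + 4·x^5/15 + 2·x^4/3 + 4·x^3/3 + 3·x^2 + 3·x + 3 + O(x^8).
The coefficient of x^7 is 8/315.

Final answer: 8/315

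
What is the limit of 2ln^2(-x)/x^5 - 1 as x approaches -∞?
The quotient is an ∞/∞ indeterminate form as x → -∞.
Compare growth rates of the dominant terms (exponentials ≫ polynomials ≫ logarithms), or apply L'Hôpital's rule; the quotient → 0.
Adding the constant: 0 - 1 = -1. Limit = -1.

Final answer: -1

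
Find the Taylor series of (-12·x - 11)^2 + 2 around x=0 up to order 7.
144·x^2 + 264·x + 123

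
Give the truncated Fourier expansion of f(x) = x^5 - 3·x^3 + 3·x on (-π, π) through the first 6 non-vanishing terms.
(-46·π^2 + 2·π^4 + 282)·sin(x) + (-π^4 - 15 + 8·π^2)·sin(2·x) + (-94·π^2/27 + 350/81 + 2·π^4/3)·sin(3·x) + (-π^4/2 - 147/64 + 17·π^2/8)·sin(4·x) + (-38·π^2/25 + 978/625 + 2·π^4/5)·sin(5·x) + (-π^4/3 - 97/81 + 32·π^2/27)·sin(6·x)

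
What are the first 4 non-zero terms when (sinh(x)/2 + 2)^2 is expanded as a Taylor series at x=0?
x^3/3 + x^2/4 + 2·x + 4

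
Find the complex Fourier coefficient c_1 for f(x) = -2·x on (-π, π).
Compute the real Fourier coefficients first: a_1 = 0, b_1 = -4.
Then c_1 = (a_1 − i·b_1)/2 = 2·i.

Final answer: 2·i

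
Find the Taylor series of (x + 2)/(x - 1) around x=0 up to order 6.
-3·x^6 - 3·x^5 - 3·x^4 - 3·x^3 - 3·x^2 - 3·x - 2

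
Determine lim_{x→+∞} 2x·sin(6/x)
As x → +∞: let u = 6/x → 0⁺; then 2·x·sin(6/x) = 2·6·sin(u)/u → 2·6·1 = 12.
Limit = 12.

Final answer: 12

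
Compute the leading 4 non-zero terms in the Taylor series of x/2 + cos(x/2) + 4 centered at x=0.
x^4/384 - x^2/8 + x/2 + 5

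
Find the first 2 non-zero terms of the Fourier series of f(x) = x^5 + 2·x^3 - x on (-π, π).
(-36·π^2 + 2·π^4 + 214)·sin(x) + (-π^4 - 7/2 + 3·π^2)·sin(2·x)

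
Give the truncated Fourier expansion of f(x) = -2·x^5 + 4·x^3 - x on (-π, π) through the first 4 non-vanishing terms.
(-530 - 4·π^4 + 88·π^2)·sin(x) + (-14·π^2 + 22 + 2·π^4)·sin(2·x) + (-4·π^4/3 - 358/81 + 152·π^2/27)·sin(3·x) + (-13·π^2/4 + 55/32 + π^4)·sin(4·x)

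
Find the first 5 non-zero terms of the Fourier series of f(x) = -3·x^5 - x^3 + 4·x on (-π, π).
(-700 - 6·π^4 + 118·π^2)·sin(x) + (-14·π^2 + 17 + 3·π^4)·sin(2·x) + (-2·π^4 + 4/27 + 34·π^2/9)·sin(3·x) + (-11·π^2/8 - 95/64 + 3·π^4/2)·sin(4·x) + (-6·π^4/5 + 916/625 + 14·π^2/25)·sin(5·x)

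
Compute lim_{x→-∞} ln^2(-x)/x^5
This is an ∞/∞ indeterminate form as x → -∞.
Compare growth rates of the dominant terms (exponentials ≫ polynomials ≫ logarithms), or apply L'Hôpital's rule; the quotient → 0.
Limit = 0.

Final answer: 0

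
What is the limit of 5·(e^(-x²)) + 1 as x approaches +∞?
Evaluate the dominant behaviour as x → +∞; each term tends to a finite value or vanishes.
Limit = 1.

Final answer: 1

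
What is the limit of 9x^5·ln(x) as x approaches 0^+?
This is a 0·∞ indeterminate form at x → 0⁺.
Rewrite the product as 9·ln(x) / x^(-5) and apply L'Hôpital, or use the standard hierarchy x^(-5) ≫ |ln x| as x → 0⁺.
The indeterminate product → 0, so the limit = 0.

Final answer: 0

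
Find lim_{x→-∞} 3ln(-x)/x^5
This is an ∞/∞ indeterminate form as x → -∞.
Compare growth rates of the dominant terms (exponentials ≫ polynomials ≫ logarithms), or apply L'Hôpital's rule; the quotient → 0.
Limit = 0.

Final answer: 0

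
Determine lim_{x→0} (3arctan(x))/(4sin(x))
Both numerator and denominator → 0 as x → 0; this is a 0/0 indeterminate form.
Expand each to leading order near x = 0: numerator ~ 3·x, denominator ~ 4·x.
The limit of the ratio is 3/4.

Final answer: 3/4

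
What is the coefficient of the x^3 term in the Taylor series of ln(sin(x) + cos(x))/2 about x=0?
Expand to order 3: ln(sin(x) + cos(x))/2 = x^3/3 - x^2/2 + x/2 + O(x^4).
The coefficient of x^3 is 1/3.

Final answer: 1/3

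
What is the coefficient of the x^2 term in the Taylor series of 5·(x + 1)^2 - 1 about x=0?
Expand to order 2: 5·(x + 1)^2 - 1 = 5·x^2 + 10·x + 4 + O(x^3).
The coefficient of x^2 is 5.

Final answer: 5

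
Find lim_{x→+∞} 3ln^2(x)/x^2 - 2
The quotient is an ∞/∞ indeterminate form as x → +∞.
The polynomial denominator x^2 dominates the logarithmic numerator (any positive power of x ≫ ln^2(x) as x → ∞), so the quotient → 0.
Adding the constant: 0 - 2 = -2. Limit = -2.

Final answer: -2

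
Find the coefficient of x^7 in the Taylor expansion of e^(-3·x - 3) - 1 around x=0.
Expand to order 7: e^(-3·x - 3) - 1 = -243·x^7·e^(-3)/560 + 81·x^6·e^(-3)/80 - 81·x^5·e^(-3)/40 + 27·x^4·e^(-3)/8 - 9·x^3·e^(-3)/2 + 9·x^2·e^(-3)/2 - 3·x·e^(-3) - 1 + e^(-3) + O(x^8).
The coefficient of x^7 is -243·e^(-3)/560.

Final answer: -243·e^(-3)/560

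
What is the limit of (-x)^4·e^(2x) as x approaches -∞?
This is a 0·∞ indeterminate form at x → -∞.
Rewrite the product as (-x)^4 / e^(-2x) (an ∞/∞ form) and apply L'Hôpital, or use the standard hierarchy e^(2|x|) ≫ |(-x)^4| as x → -∞.
The indeterminate product → 0, so the limit = 0.

Final answer: 0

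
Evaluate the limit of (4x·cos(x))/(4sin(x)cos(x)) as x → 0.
Both numerator and denominator → 0 as x → 0; this is a 0/0 indeterminate form.
Expand each to leading order near x = 0: numerator ~ 4·x, denominator ~ 4·x.
The limit of the ratio is 1.

Final answer: 1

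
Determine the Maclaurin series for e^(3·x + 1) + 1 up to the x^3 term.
9·e·x^3/2 + 9·e·x^2/2 + 3·e·x + 1 + e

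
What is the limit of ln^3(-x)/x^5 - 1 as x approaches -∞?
The quotient is an ∞/∞ indeterminate form as x → -∞.
Compare growth rates of the dominant terms (exponentials ≫ polynomials ≫ logarithms), or apply L'Hôpital's rule; the quotient → 0.
Adding the constant: 0 - 1 = -1. Limit = -1.

Final answer: -1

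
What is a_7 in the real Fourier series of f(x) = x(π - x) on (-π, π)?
a_7 = (1/π) ∫_{-π}^{π} f(x)·cos(7x) dx.
Evaluate the integral (use parity and integration by parts as needed): a_7 = 4/49.

Final answer: 4/49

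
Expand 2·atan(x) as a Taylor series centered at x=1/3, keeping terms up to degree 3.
2·atan(1/3) + 9·(x - 1/3)/5 - 27·(x - 1/3)^2/50 - 81·(x - 1/3)^3/250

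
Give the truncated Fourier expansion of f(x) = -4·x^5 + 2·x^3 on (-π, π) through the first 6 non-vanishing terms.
(-984 - 8·π^4 + 164·π^2)·sin(x) + (-22·π^2 + 33 + 4·π^4)·sin(2·x) + (-8·π^4/3 - 392/81 + 196·π^2/27)·sin(3·x) + (-7·π^2/2 + 21/16 + 2·π^4)·sin(4·x) + (-8·π^4/5 - 312/625 + 52·π^2/25)·sin(5·x) + (-38·π^2/27 + 19/81 + 4·π^4/3)·sin(6·x)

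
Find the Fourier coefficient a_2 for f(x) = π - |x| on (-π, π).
a_2 = (1/π) ∫_{-π}^{π} f(x)·cos(2x) dx.
Evaluate the integral (use parity and integration by parts as needed): a_2 = 0.

Final answer: 0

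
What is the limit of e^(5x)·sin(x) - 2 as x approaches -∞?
Evaluate the dominant behaviour as x → -∞; each term tends to a finite value or vanishes.
Limit = -2.

Final answer: -2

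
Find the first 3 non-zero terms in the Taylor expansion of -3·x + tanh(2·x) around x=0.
64·x^5/15 - 8·x^3/3 - x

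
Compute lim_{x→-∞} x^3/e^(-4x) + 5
The quotient is an ∞/∞ indeterminate form as x → -∞.
Compare growth rates of the dominant terms (exponentials ≫ polynomials ≫ logarithms), or apply L'Hôpital's rule; the quotient → 0.
Adding the constant: 0 + 5 = 5. Limit = 5.

Final answer: 5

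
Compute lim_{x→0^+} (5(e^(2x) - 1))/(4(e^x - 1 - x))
Both numerator and denominator → 0 as x → 0^+; this is a 0/0 indeterminate form.
Expand each to leading order near x = 0: numerator ~ 10·x, denominator ~ 2·x^2.
The limit of the ratio is ∞.

Final answer: ∞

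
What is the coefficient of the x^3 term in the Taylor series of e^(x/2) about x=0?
Expand to order 3: e^(x/2) = x^3/48 + x^2/8 + x/2 + 1 + O(x^4).
The coefficient of x^3 is 1/48.

Final answer: 1/48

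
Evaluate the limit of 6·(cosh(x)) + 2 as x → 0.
Direct substitution at x = 0 gives 8.

Final answer: 8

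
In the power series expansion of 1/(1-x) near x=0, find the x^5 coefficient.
Expand to order 5: 1/(1-x) = x^5 + x^4 + x^3 + x^2 + x + 1 + O(x^6).
The coefficient of x^5 is 1.

Final answer: 1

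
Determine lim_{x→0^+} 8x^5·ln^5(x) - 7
The product is a 0·∞ indeterminate form at x → 0⁺.
Rewrite the product as 8·ln^5(x) / x^(-5) and apply L'Hôpital, or use the standard hierarchy x^(-5) ≫ |ln x|^5 as x → 0⁺.
The indeterminate product → 0, so the limit = -7.

Final answer: -7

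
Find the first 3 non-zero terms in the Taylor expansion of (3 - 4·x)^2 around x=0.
16·x^2 - 24·x + 9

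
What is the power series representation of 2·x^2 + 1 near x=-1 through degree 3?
3 - 4·(x + 1) + 2·(x + 1)^2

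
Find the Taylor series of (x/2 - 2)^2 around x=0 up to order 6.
x^2/4 - 2·x + 4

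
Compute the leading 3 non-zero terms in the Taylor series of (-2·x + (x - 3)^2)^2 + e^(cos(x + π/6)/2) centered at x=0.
x^2·(-√(3)·e^(√(3)/4)/8 + e^(√(3)/4)/32 + 82) + x·(-144 - e^(√(3)/4)/4) + e^(√(3)/4) + 81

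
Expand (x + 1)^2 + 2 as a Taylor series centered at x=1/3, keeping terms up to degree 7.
34/9 + 8·(x - 1/3)/3 + (x - 1/3)^2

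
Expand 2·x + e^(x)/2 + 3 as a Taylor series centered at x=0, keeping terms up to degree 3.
x^3/12 + x^2/4 + 5·x/2 + 7/2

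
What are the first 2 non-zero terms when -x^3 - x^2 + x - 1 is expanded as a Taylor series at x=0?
x - 1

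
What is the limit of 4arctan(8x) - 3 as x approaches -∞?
Evaluate the dominant behaviour as x → -∞; each term tends to a finite value or vanishes.
Limit = -2·π - 3.

Final answer: -2·π - 3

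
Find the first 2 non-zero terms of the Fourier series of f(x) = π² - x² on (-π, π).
4·cos(x) + 2·π^2/3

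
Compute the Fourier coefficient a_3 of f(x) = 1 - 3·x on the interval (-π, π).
a_3 = (1/π) ∫_{-π}^{π} f(x)·cos(3x) dx.
Evaluate the integral (use parity and integration by parts as needed): a_3 = 0.

Final answer: 0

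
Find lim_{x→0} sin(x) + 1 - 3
Direct substitution at x = 0 gives -2.

Final answer: -2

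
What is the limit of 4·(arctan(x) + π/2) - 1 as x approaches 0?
Direct substitution at x = 0 gives -1 + 2·π.

Final answer: -1 + 2·π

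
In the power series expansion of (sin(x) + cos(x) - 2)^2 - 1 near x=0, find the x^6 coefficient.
Expand to order 6: (sin(x) + cos(x) - 2)^2 - 1 = x^6/180 + 7·x^5/30 - x^4/6 - 2·x^3/3 + 2·x^2 - 2·x + O(x^7).
The coefficient of x^6 is 1/180.

Final answer: 1/180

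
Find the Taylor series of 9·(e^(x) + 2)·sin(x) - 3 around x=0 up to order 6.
-x^6/10 - 3·x^5/20 + 9·x^2 + 27·x - 3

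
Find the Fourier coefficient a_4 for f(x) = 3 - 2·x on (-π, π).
a_4 = (1/π) ∫_{-π}^{π} f(x)·cos(4x) dx.
Evaluate the integral (use parity and integration by parts as needed): a_4 = 0.

Final answer: 0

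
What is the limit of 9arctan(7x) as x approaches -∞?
Evaluate the dominant behaviour as x → -∞; each term tends to a finite value or vanishes.
Limit = -9·π/2.

Final answer: -9·π/2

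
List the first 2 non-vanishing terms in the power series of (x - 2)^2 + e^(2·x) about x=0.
5 - 2·x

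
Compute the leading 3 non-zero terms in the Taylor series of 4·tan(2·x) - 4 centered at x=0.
32·x^3/3 + 8·x - 4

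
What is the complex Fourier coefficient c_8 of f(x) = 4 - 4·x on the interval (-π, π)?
Compute the real Fourier coefficients first: a_8 = 0, b_8 = 1.
Then c_8 = (a_8 − i·b_8)/2 = -i/2.

Final answer: -i/2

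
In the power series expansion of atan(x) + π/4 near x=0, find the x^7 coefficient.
Expand to order 7: atan(x) + π/4 = -x^7/7 + x^5/5 - x^3/3 + x + π/4 + O(x^8).
The coefficient of x^7 is -1/7.

Final answer: -1/7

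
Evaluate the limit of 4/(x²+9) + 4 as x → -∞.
Evaluate the dominant behaviour as x → -∞; each term tends to a finite value or vanishes.
Limit = 4.

Final answer: 4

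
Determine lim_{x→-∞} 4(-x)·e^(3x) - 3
The product is a 0·∞ indeterminate form at x → -∞.
Rewrite the product as 4(-x) / e^(-3x) (an ∞/∞ form) and apply L'Hôpital, or use the standard hierarchy e^(3|x|) ≫ |(-x)| as x → -∞.
The indeterminate product → 0, so the limit = -3.

Final answer: -3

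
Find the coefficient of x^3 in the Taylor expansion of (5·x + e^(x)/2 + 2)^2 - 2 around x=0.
Expand to order 3: (5·x + e^(x)/2 + 2)^2 - 2 = 19·x^3/6 + 63·x^2/2 + 55·x/2 + 17/4 + O(x^4).
The coefficient of x^3 is 19/6.

Final answer: 19/6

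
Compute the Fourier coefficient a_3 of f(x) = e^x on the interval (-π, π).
a_3 = (1/π) ∫_{-π}^{π} f(x)·cos(3x) dx.
Evaluate the integral (use parity and integration by parts as needed): a_3 = (1 - e^(2·π))·e^(-π)/(10·π).

Final answer: (1 - e^(2·π))·e^(-π)/(10·π)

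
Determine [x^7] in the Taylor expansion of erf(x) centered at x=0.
Expand to order 7: erf(x) = -x^7/(21·√(π)) + x^5/(5·√(π)) - 2·x^3/(3·√(π)) + 2·x/√(π) + O(x^8).
The coefficient of x^7 is -1/(21·√(π)).

Final answer: -1/(21·√(π))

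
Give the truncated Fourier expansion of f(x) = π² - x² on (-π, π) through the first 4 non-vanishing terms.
4·cos(x) - cos(2·x) + 4·cos(3·x)/9 + 2·π^2/3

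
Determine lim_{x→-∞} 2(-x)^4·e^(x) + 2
The product is a 0·∞ indeterminate form at x → -∞.
Rewrite the product as 2(-x)^4 / e^(-x) (an ∞/∞ form) and apply L'Hôpital, or use the standard hierarchy e^(|x|) ≫ |(-x)^4| as x → -∞.
The indeterminate product → 0, so the limit = 2.

Final answer: 2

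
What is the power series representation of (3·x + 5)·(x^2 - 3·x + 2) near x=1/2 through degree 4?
39/8 - 43·(x - 1/2)/4 + (x - 1/2)^2/2 + 3·(x - 1/2)^3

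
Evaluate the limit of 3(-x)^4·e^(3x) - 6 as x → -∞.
The product is a 0·∞ indeterminate form at x → -∞.
Rewrite the product as 3(-x)^4 / e^(-3x) (an ∞/∞ form) and apply L'Hôpital, or use the standard hierarchy e^(3|x|) ≫ |(-x)^4| as x → -∞.
The indeterminate product → 0, so the limit = -6.

Final answer: -6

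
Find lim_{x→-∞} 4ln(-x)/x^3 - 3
The quotient is an ∞/∞ indeterminate form as x → -∞.
Compare growth rates of the dominant terms (exponentials ≫ polynomials ≫ logarithms), or apply L'Hôpital's rule; the quotient → 0.
Adding the constant: 0 - 3 = -3. Limit = -3.

Final answer: -3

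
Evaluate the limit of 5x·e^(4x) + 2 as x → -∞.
The product is a 0·∞ indeterminate form at x → -∞.
Rewrite the product as 5x / e^(-4x) (an ∞/∞ form) and apply L'Hôpital, or use the standard hierarchy e^(4|x|) ≫ |x| as x → -∞.
The indeterminate product → 0, so the limit = 2.

Final answer: 2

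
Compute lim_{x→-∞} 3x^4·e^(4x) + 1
The product is a 0·∞ indeterminate form at x → -∞.
Rewrite the product as 3x^4 / e^(-4x) (an ∞/∞ form) and apply L'Hôpital, or use the standard hierarchy e^(4|x|) ≫ |x^4| as x → -∞.
The indeterminate product → 0, so the limit = 1.

Final answer: 1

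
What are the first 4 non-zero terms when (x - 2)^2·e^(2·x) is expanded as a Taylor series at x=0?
-2·x^3/3 + x^2 + 4·x + 4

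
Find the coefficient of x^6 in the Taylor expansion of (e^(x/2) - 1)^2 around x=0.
Expand to order 6: (e^(x/2) - 1)^2 = 31·x^6/23040 + x^5/128 + 7·x^4/192 + x^3/8 + x^2/4 + O(x^7).
The coefficient of x^6 is 31/23040.

Final answer: 31/23040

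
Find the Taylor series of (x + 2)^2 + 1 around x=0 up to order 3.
x^2 + 4·x + 5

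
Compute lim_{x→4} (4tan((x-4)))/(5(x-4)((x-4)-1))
Both numerator and denominator → 0 as x → 4; this is a 0/0 indeterminate form.
Expand each to leading order near x = 4: numerator ~ 4·(x - 4), denominator ~ -5·(x - 4).
The limit of the ratio is -4/5.

Final answer: -4/5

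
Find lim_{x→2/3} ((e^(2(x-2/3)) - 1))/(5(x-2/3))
Both numerator and denominator → 0 as x → 2/3; this is a 0/0 indeterminate form.
Expand each to leading order near x = 2/3: numerator ~ 2·(x - 2/3), denominator ~ 5·(x - 2/3).
The limit of the ratio is 2/5.

Final answer: 2/5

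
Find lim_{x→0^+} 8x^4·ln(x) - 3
The product is a 0·∞ indeterminate form at x → 0⁺.
Rewrite the product as 8·ln(x) / x^(-4) and apply L'Hôpital, or use the standard hierarchy x^(-4) ≫ |ln x| as x → 0⁺.
The indeterminate product → 0, so the limit = -3.

Final answer: -3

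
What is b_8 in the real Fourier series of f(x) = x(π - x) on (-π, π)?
b_8 = (1/π) ∫_{-π}^{π} f(x)·sin(8x) dx.
Evaluate the integral (use parity and integration by parts as needed): b_8 = -π/4.

Final answer: -π/4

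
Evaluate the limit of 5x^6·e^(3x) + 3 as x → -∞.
The product is a 0·∞ indeterminate form at x → -∞.
Rewrite the product as 5x^6 / e^(-3x) (an ∞/∞ form) and apply L'Hôpital, or use the standard hierarchy e^(3|x|) ≫ |x^6| as x → -∞.
The indeterminate product → 0, so the limit = 3.

Final answer: 3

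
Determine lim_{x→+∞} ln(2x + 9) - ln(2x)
This is an ∞ − ∞ indeterminate form.
Combine the logarithms: ln(2x+9) − ln(2x) = ln((2x+9)/(2x)) = ln(1 + 9/(2x)) → ln(1) = 0.
Limit = 0.

Final answer: 0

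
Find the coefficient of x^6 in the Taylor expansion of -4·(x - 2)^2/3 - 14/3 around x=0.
Expand to order 6: -4·(x - 2)^2/3 - 14/3 = -4·x^2/3 + 16·x/3 - 10 + O(x^7).
The coefficient of x^6 is 0.

Final answer: 0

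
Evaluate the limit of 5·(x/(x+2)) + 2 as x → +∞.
Evaluate the dominant behaviour as x → +∞; each term tends to a finite value or vanishes.
Limit = 7.

Final answer: 7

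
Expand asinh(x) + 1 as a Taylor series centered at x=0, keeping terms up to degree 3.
-x^3/6 + x + 1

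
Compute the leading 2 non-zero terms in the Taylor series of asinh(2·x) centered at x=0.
-4·x^3/3 + 2·x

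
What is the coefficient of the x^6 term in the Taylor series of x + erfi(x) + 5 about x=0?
Expand to order 6: x + erfi(x) + 5 = x^5/(5·√(π)) + 2·x^3/(3·√(π)) + x·(1 + 2/√(π)) + 5 + O(x^7).
The coefficient of x^6 is 0.

Final answer: 0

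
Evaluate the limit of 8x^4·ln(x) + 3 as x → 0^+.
The product is a 0·∞ indeterminate form at x → 0⁺.
Rewrite the product as 8·ln(x) / x^(-4) and apply L'Hôpital, or use the standard hierarchy x^(-4) ≫ |ln x| as x → 0⁺.
The indeterminate product → 0, so the limit = 3.

Final answer: 3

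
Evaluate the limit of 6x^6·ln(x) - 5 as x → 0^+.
The product is a 0·∞ indeterminate form at x → 0⁺.
Rewrite the product as 6·ln(x) / x^(-6) and apply L'Hôpital, or use the standard hierarchy x^(-6) ≫ |ln x| as x → 0⁺.
The indeterminate product → 0, so the limit = -5.

Final answer: -5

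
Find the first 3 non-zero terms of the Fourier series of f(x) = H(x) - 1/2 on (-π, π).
2·sin(x)/π + 2·sin(3·x)/(3·π) + 2·sin(5·x)/(5·π)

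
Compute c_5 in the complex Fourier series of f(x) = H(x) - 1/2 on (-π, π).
Compute the real Fourier coefficients first: a_5 = 0, b_5 = 2/(5·π).
Then c_5 = (a_5 − i·b_5)/2 = -i/(5·π).

Final answer: -i/(5·π)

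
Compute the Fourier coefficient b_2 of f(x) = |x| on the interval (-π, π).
b_2 = (1/π) ∫_{-π}^{π} f(x)·sin(2x) dx.
Evaluate the integral (use parity and integration by parts as needed): b_2 = 0.

Final answer: 0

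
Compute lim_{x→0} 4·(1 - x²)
Direct substitution at x = 0 gives 4.

Final answer: 4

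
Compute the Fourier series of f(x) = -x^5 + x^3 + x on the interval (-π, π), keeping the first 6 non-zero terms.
(-250 - 2·π^4 + 42·π^2)·sin(x) + (-6·π^2 + 8 + π^4)·sin(2·x) + (-2·π^4/3 - 62/81 + 58·π^2/27)·sin(3·x) + (-9·π^2/8 - 5/64 + π^4/2)·sin(4·x) + (-2·π^4/5 + 142/625 + 18·π^2/25)·sin(5·x) + (-14·π^2/27 - 20/81 + π^4/3)·sin(6·x)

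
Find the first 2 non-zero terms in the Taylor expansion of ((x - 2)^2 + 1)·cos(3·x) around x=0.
5 - 4·x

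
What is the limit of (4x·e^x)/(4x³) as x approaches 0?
Both numerator and denominator → 0 as x → 0; this is a 0/0 indeterminate form.
Expand each to leading order near x = 0: numerator ~ 4·x, denominator ~ 4·x^3.
The limit of the ratio is ∞.

Final answer: ∞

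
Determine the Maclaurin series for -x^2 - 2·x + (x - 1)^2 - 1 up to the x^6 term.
-4·x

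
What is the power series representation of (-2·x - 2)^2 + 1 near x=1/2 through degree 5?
10 + 12·(x - 1/2) + 4·(x - 1/2)^2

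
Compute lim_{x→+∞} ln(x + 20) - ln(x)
This is an ∞ − ∞ indeterminate form.
Combine the logarithms: ln(x+20) − ln(x) = ln((x+20)/(x)) = ln(1 + 20/(x)) → ln(1) = 0.
Limit = 0.

Final answer: 0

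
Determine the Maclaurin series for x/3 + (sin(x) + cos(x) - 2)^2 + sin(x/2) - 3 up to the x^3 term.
-11·x^3/16 + 2·x^2 - 7·x/6 - 2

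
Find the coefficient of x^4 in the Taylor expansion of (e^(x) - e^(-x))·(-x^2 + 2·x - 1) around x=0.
Expand to order 4: (e^(x) - e^(-x))·(-x^2 + 2·x - 1) = 2·x^4/3 - 7·x^3/3 + 4·x^2 - 2·x + O(x^5).
The coefficient of x^4 is 2/3.

Final answer: 2/3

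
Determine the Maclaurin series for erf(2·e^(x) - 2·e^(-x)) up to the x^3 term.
-124·x^3/(3·√(π)) + 8·x/√(π)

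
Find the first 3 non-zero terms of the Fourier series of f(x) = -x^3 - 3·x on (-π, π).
(6 - 2·π^2)·sin(x) + (3/2 + π^2)·sin(2·x) + (-2·π^2/3 - 14/9)·sin(3·x)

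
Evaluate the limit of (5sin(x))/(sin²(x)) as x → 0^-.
Both numerator and denominator → 0 as x → 0^-; this is a 0/0 indeterminate form.
Expand each to leading order near x = 0: numerator ~ 5·x, denominator ~ x^2.
The limit of the ratio is -∞.

Final answer: -∞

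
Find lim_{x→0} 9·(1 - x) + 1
Direct substitution at x = 0 gives 10.

Final answer: 10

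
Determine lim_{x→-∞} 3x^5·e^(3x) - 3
The product is a 0·∞ indeterminate form at x → -∞.
Rewrite the product as 3x^5 / e^(-3x) (an ∞/∞ form) and apply L'Hôpital, or use the standard hierarchy e^(3|x|) ≫ |x^5| as x → -∞.
The indeterminate product → 0, so the limit = -3.

Final answer: -3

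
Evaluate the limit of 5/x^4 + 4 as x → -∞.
Evaluate the dominant behaviour as x → -∞; each term tends to a finite value or vanishes.
Limit = 4.

Final answer: 4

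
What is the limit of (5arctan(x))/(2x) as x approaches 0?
Both numerator and denominator → 0 as x → 0; this is a 0/0 indeterminate form.
Expand each to leading order near x = 0: numerator ~ 5·x, denominator ~ 2·x.
The limit of the ratio is 5/2.

Final answer: 5/2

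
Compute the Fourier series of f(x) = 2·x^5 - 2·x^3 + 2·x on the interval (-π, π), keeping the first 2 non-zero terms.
(-84·π^2 + 4·π^4 + 508)·sin(x) + (-2·π^4 - 20 + 12·π^2)·sin(2·x)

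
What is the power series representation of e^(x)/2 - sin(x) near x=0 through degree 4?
x^4/48 + x^3/4 + x^2/4 - x/2 + 1/2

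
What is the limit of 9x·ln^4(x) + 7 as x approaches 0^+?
The product is a 0·∞ indeterminate form at x → 0⁺.
Rewrite the product as 9·ln^4(x) / x^(-1) and apply L'Hôpital, or use the standard hierarchy x^(-1) ≫ |ln x|^4 as x → 0⁺.
The indeterminate product → 0, so the limit = 7.

Final answer: 7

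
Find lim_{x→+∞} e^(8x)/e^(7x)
This is an ∞/∞ indeterminate form as x → +∞.
Rewrite e^(8x)/e^(7x) = e^((8−7)x) = e^(x); the exponent coefficient is 1 > 0 so e^(x) → ∞.
Limit = ∞.

Final answer: ∞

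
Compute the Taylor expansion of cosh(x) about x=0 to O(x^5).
x^4/24 + x^2/2 + 1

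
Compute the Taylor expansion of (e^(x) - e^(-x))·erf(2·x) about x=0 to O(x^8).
499·x^6/(45·√(π)) - 28·x^4/(3·√(π)) + 8·x^2/√(π)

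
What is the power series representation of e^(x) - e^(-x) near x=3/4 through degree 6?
(-1 + e^(3/2))·e^(-3/4) + (1 + e^(3/2))·e^(-3/4)·(x - 3/4) + (-1 + e^(3/2))·e^(-3/4)·(x - 3/4)^2/2 + (1 + e^(3/2))·e^(-3/4)·(x - 3/4)^3/6 + (-1 + e^(3/2))·e^(-3/4)·(x - 3/4)^4/24 + (1 + e^(3/2))·e^(-3/4)·(x - 3/4)^5/120 + (-1 + e^(3/2))·e^(-3/4)·(x - 3/4)^6/720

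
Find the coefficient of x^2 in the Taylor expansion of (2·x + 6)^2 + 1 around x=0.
Expand to order 2: (2·x + 6)^2 + 1 = 4·x^2 + 24·x + 37 + O(x^3).
The coefficient of x^2 is 4.

Final answer: 4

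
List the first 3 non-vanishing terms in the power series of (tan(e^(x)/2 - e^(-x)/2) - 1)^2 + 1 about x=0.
x^2 - 2·x + 2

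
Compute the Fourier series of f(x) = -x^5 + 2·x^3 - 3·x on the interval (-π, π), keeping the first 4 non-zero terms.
(-270 - 2·π^4 + 44·π^2)·sin(x) + (-7·π^2 + 27/2 + π^4)·sin(2·x) + (-2·π^4/3 - 314/81 + 76·π^2/27)·sin(3·x) + (-13·π^2/8 + 135/64 + π^4/2)·sin(4·x)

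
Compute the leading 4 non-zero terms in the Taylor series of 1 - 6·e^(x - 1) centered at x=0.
-x^3·e^(-1) - 3·x^2·e^(-1) - 6·x·e^(-1) - 6·e^(-1) + 1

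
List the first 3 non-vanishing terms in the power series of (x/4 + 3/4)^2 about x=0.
x^2/16 + 3·x/8 + 9/16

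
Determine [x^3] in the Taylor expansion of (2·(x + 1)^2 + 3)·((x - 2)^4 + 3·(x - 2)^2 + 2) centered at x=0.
Expand to order 3: (2·(x + 1)^2 + 3)·((x - 2)^4 + 3·(x - 2)^2 + 2) = -20·x^3 + 19·x^2 - 100·x + 150 + O(x^4).
The coefficient of x^3 is -20.

Final answer: -20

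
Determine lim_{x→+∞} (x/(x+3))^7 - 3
As x → +∞: x/(x+3) = 1/(1 + 3/x) → 1, and the 7th power of a limit-1 base also → 1; with the additive constant, 1 - 3 = -2.
Limit = -2.

Final answer: -2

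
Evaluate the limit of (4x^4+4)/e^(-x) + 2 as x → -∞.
The quotient is an ∞/∞ indeterminate form as x → -∞.
Compare growth rates of the dominant terms (exponentials ≫ polynomials ≫ logarithms), or apply L'Hôpital's rule; the quotient → 0.
Adding the constant: 0 + 2 = 2. Limit = 2.

Final answer: 2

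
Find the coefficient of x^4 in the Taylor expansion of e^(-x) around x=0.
Expand to order 4: e^(-x) = x^4/24 - x^3/6 + x^2/2 - x + 1 + O(x^5).
The coefficient of x^4 is 1/24.

Final answer: 1/24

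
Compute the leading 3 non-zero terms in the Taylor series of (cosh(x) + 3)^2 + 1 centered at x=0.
7·x^4/12 + 4·x^2 + 17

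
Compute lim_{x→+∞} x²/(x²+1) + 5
Evaluate the dominant behaviour as x → +∞; each term tends to a finite value or vanishes.
Limit = 6.

Final answer: 6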